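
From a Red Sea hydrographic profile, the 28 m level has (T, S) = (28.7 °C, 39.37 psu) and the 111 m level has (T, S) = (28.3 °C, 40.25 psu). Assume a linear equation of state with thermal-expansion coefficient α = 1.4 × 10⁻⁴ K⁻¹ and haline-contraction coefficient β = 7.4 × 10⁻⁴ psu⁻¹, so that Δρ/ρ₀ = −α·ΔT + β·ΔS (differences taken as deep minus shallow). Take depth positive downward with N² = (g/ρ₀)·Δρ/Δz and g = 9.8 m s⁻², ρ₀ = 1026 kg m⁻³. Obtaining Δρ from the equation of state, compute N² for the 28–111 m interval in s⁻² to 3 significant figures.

ΔT = -0.4 K, ΔS = +0.88 psu (deep − shallow).
Δρ/ρ₀ = −αΔT + βΔS = 5.60 × 10⁻⁵ + 6.512 × 10⁻⁴ = 7.072 × 10⁻⁴, so Δρ ≈ 0.7256 kg m⁻³.
N² = (g/ρ₀)·Δρ/Δz = g·(Δρ/ρ₀)/Δz = 9.8 × 7.072 × 10⁻⁴ / 83 = 8.3501 × 10⁻⁵ s⁻² ≈ 8.35 × 10⁻⁵ s⁻².

8.35 × 10⁻⁵ s⁻²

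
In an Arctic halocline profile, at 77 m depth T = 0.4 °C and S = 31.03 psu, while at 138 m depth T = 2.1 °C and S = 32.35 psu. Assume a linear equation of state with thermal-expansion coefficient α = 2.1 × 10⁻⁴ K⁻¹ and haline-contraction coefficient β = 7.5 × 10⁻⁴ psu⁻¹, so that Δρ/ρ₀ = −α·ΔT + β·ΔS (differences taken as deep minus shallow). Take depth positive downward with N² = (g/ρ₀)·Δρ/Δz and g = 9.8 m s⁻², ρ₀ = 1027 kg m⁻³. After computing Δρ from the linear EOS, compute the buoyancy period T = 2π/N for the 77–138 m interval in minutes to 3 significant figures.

ΔT = +1.7 K, ΔS = +1.32 psu (deep − shallow).
Δρ/ρ₀ = −αΔT + βΔS = -3.57 × 10⁻⁴ + 9.90 × 10⁻⁴ = 6.33 × 10⁻⁴, so Δρ ≈ 0.6501 kg m⁻³.
N² = (g/ρ₀)·Δρ/Δz = g·(Δρ/ρ₀)/Δz = 9.8 × 6.33 × 10⁻⁴ / 61 = 1.0170 × 10⁻⁴ s⁻².
N = √(1.0170 × 10⁻⁴) = 0.010085 rad s⁻¹ → T = 2π/N = 623.02 s = 10.384 min ≈ 10.4 min.

10.4 min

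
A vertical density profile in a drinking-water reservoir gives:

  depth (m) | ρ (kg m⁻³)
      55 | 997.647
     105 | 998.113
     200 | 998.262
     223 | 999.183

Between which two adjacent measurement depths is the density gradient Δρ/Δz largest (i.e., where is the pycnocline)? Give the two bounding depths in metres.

Compute the density gradient over each adjacent pair:
  55–105 m: Δρ/Δz = 0.466/50 = 9.3 × 10⁻³ kg m⁻⁴
  105–200 m: Δρ/Δz = 0.149/95 = 1.6 × 10⁻³ kg m⁻⁴
  200–223 m: Δρ/Δz = 0.921/23 = 0.040 kg m⁻⁴
The largest gradient is in the 200–223 m interval — the pycnocline.

200–223 m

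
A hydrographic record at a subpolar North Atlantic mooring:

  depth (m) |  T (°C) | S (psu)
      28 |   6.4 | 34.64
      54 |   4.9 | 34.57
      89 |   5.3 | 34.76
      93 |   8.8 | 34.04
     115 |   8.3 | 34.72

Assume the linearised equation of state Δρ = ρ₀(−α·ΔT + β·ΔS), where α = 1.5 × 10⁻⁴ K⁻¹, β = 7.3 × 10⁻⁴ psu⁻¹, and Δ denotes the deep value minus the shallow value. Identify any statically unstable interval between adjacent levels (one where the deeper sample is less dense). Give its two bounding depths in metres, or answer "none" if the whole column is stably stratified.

Evaluate Δρ/ρ₀ = −αΔT + βΔS across each adjacent pair:
  28–54 m: −αΔT+βΔS = −(1.5 × 10⁻⁴)(-1.5)+(7.3 × 10⁻⁴)(-0.07) = 1.7 × 10⁻⁴ → stable
  54–89 m: −αΔT+βΔS = −(1.5 × 10⁻⁴)(+0.4)+(7.3 × 10⁻⁴)(+0.19) = 7.9 × 10⁻⁵ → stable
  89–93 m: −αΔT+βΔS = −(1.5 × 10⁻⁴)(+3.5)+(7.3 × 10⁻⁴)(-0.72) = -1.1 × 10⁻³ → UNSTABLE
  93–115 m: −αΔT+βΔS = −(1.5 × 10⁻⁴)(-0.5)+(7.3 × 10⁻⁴)(+0.68) = 5.7 × 10⁻⁴ → stable
The 89–93 m interval has Δρ < 0: lighter water underlies denser water.

89–93 m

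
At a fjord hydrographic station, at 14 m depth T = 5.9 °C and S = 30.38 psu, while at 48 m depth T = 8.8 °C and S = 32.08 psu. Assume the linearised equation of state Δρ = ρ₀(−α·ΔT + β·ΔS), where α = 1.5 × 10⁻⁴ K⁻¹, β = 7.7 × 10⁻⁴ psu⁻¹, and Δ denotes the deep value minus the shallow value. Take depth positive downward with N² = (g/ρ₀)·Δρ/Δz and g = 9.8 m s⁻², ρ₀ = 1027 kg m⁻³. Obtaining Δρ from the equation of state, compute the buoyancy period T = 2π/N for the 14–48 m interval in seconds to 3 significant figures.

396 s

ΔT = +2.9 K, ΔS = +1.70 psu (deep − shallow).
Δρ/ρ₀ = −αΔT + βΔS = -4.35 × 10⁻⁴ + 1.309 × 10⁻³ = 8.74 × 10⁻⁴, so Δρ ≈ 0.8976 kg m⁻³.
N² = (g/ρ₀)·Δρ/Δz = g·(Δρ/ρ₀)/Δz = 9.8 × 8.74 × 10⁻⁴ / 34 = 2.5192 × 10⁻⁴ s⁻².
N = √(2.5192 × 10⁻⁴) = 0.015872 rad s⁻¹ → T = 2π/N = 395.87 s ≈ 396 s.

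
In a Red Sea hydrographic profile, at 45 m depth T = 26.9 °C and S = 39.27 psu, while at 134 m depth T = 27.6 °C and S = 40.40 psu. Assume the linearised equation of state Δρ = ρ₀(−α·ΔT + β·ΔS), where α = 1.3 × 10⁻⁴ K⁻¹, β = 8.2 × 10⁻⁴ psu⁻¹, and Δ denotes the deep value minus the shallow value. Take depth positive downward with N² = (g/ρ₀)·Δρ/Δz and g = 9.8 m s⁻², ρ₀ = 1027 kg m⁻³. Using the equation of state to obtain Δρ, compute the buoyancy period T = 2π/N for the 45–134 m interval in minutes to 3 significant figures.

10.9 min

ΔT = +0.7 K, ΔS = +1.13 psu (deep − shallow).
Δρ/ρ₀ = −αΔT + βΔS = -9.10 × 10⁻⁵ + 9.266 × 10⁻⁴ = 8.356 × 10⁻⁴, so Δρ ≈ 0.8582 kg m⁻³.
N² = (g/ρ₀)·Δρ/Δz = g·(Δρ/ρ₀)/Δz = 9.8 × 8.356 × 10⁻⁴ / 89 = 9.2010 × 10⁻⁵ s⁻².
N = √(9.2010 × 10⁻⁵) = 9.5922 × 10⁻³ rad s⁻¹ → T = 2π/N = 655.03 s = 10.917 min ≈ 10.9 min.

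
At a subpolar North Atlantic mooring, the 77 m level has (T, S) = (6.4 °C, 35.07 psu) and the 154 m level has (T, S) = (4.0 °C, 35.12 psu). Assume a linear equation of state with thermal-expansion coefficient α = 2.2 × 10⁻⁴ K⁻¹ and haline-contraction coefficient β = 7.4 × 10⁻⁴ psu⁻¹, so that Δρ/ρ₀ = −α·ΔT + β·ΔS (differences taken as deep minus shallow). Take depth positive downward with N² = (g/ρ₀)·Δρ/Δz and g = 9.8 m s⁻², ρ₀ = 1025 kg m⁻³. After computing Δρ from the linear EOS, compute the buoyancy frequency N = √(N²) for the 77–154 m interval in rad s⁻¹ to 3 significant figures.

8.48 × 10⁻³ rad s⁻¹

ΔT = -2.4 K, ΔS = +0.05 psu (deep − shallow).
Δρ/ρ₀ = −αΔT + βΔS = 5.28 × 10⁻⁴ + 3.70 × 10⁻⁵ = 5.65 × 10⁻⁴, so Δρ ≈ 0.5791 kg m⁻³.
N² = (g/ρ₀)·Δρ/Δz = g·(Δρ/ρ₀)/Δz = 9.8 × 5.65 × 10⁻⁴ / 77 = 7.1909 × 10⁻⁵ s⁻².
N = √(7.1909 × 10⁻⁵) = 8.4799 × 10⁻³ rad s⁻¹ ≈ 8.48 × 10⁻³ rad s⁻¹.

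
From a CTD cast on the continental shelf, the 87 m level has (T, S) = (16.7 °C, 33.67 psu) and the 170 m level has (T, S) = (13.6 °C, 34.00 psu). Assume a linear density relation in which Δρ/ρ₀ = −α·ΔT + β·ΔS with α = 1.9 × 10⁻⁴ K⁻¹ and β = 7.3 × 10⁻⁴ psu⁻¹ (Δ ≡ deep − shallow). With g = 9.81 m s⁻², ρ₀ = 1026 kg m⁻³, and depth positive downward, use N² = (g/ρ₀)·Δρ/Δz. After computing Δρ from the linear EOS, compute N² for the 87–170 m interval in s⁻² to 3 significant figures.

ΔT = -3.1 K, ΔS = +0.33 psu (deep − shallow).
Δρ/ρ₀ = −αΔT + βΔS = 5.89 × 10⁻⁴ + 2.409 × 10⁻⁴ = 8.299 × 10⁻⁴, so Δρ ≈ 0.8515 kg m⁻³.
N² = (g/ρ₀)·Δρ/Δz = g·(Δρ/ρ₀)/Δz = 9.81 × 8.299 × 10⁻⁴ / 83 = 9.8088 × 10⁻⁵ s⁻² ≈ 9.81 × 10⁻⁵ s⁻².

9.81 × 10⁻⁵ s⁻²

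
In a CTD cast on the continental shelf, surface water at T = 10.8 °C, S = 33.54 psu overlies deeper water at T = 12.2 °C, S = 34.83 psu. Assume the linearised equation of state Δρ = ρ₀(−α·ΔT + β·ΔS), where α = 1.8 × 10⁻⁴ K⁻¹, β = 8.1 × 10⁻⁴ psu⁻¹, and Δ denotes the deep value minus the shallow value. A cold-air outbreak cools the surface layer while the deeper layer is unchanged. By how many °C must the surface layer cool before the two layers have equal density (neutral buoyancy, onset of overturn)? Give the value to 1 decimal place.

4.4 °C

Neutral buoyancy requires Δρ = 0, i.e. −α(T_deep − T_surf′) + β(S_deep − S_surf) = 0.
T_surf′ = T_deep − (β/α)·ΔS = 12.2 − (8.1 × 10⁻⁴/1.8 × 10⁻⁴)·(+1.29) = 6.395 °C.
Cooling required: 10.8 − (6.395) = 4.405 °C.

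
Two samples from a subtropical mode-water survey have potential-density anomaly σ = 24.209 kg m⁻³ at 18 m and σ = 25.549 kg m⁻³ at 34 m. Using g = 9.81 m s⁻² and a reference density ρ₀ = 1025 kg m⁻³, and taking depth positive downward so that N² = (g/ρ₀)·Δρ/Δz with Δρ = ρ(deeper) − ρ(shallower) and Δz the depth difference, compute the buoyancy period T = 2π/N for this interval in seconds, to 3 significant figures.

222 s

Δρ = 1025.549 − 1024.209 = 1.340 kg m⁻³ over Δz = 34 − 18 = 16 m.
N² = (9.81/1025) × (1.340/16) = 8.0155 × 10⁻⁴ s⁻².
N = √(8.0155 × 10⁻⁴) = 0.028312 rad s⁻¹, so T = 2π/N = 221.93 s ≈ 222 s.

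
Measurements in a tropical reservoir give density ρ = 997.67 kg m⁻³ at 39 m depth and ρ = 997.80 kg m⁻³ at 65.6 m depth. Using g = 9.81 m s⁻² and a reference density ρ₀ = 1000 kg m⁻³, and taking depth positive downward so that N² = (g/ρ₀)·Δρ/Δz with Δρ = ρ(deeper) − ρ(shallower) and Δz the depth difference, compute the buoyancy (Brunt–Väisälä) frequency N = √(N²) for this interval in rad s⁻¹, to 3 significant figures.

Δρ = 997.80 − 997.67 = 0.13 kg m⁻³ over Δz = 65.6 − 39 = 26.6 m.
N² = (9.81/1000) × (0.13/26.6) = 4.7944 × 10⁻⁵ s⁻².
N = √(4.7944 × 10⁻⁵) = 6.9242 × 10⁻³ rad s⁻¹ ≈ 6.92 × 10⁻³ rad s⁻¹.

6.92 × 10⁻³ rad s⁻¹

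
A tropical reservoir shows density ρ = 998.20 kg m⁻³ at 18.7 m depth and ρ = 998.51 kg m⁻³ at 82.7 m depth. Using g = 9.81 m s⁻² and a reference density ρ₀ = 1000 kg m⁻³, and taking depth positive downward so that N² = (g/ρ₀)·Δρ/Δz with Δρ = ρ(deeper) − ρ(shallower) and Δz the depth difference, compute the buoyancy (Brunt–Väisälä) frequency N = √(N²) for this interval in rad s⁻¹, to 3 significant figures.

Δρ = 998.51 − 998.20 = 0.31 kg m⁻³ over Δz = 82.7 − 18.7 = 64 m.
N² = (9.81/1000) × (0.31/64) = 4.7517 × 10⁻⁵ s⁻².
N = √(4.7517 × 10⁻⁵) = 6.8933 × 10⁻³ rad s⁻¹ ≈ 6.89 × 10⁻³ rad s⁻¹.

6.89 × 10⁻³ rad s⁻¹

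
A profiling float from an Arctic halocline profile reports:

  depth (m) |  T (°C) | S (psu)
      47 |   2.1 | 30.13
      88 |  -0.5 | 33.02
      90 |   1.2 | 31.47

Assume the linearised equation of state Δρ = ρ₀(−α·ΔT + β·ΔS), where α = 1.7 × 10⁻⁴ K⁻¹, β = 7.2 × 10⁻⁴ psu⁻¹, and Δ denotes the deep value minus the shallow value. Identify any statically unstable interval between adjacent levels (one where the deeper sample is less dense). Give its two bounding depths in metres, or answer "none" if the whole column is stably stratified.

88–90 m

Evaluate Δρ/ρ₀ = −αΔT + βΔS across each adjacent pair:
  47–88 m: −αΔT+βΔS = −(1.7 × 10⁻⁴)(-2.6)+(7.2 × 10⁻⁴)(+2.89) = 2.5 × 10⁻³ → stable
  88–90 m: −αΔT+βΔS = −(1.7 × 10⁻⁴)(+1.7)+(7.2 × 10⁻⁴)(-1.55) = -1.4 × 10⁻³ → UNSTABLE
The 88–90 m interval has Δρ < 0: lighter water underlies denser water.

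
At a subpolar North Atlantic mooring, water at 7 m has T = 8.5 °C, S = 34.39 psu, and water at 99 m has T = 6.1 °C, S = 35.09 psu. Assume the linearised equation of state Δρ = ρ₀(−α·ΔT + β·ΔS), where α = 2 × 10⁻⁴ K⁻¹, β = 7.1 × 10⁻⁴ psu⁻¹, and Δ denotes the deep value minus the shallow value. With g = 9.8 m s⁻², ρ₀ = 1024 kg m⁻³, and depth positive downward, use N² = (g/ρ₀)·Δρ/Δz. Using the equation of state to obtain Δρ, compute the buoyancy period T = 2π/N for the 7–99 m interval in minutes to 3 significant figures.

10.3 min

ΔT = -2.4 K, ΔS = +0.70 psu (deep − shallow).
Δρ/ρ₀ = −αΔT + βΔS = 4.80 × 10⁻⁴ + 4.97 × 10⁻⁴ = 9.77 × 10⁻⁴, so Δρ ≈ 1.000 kg m⁻³.
N² = (g/ρ₀)·Δρ/Δz = g·(Δρ/ρ₀)/Δz = 9.8 × 9.77 × 10⁻⁴ / 92 = 1.0407 × 10⁻⁴ s⁻².
N = √(1.0407 × 10⁻⁴) = 0.010201 rad s⁻¹ → T = 2π/N = 615.94 s = 10.266 min ≈ 10.3 min.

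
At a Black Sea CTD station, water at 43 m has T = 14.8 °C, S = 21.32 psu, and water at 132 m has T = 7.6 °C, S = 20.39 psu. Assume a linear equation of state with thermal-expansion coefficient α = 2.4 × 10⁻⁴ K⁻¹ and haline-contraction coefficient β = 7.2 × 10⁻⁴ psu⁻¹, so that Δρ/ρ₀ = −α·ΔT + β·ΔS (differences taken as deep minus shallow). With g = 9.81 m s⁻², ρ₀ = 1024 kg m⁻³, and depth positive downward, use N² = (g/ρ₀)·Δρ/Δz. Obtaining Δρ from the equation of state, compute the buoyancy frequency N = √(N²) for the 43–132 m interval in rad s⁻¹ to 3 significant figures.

ΔT = -7.2 K, ΔS = -0.93 psu (deep − shallow).
Δρ/ρ₀ = −αΔT + βΔS = 1.728 × 10⁻³ − 6.696 × 10⁻⁴ = 1.0584 × 10⁻³, so Δρ ≈ 1.084 kg m⁻³.
N² = (g/ρ₀)·Δρ/Δz = g·(Δρ/ρ₀)/Δz = 9.81 × 1.0584 × 10⁻³ / 89 = 1.1666 × 10⁻⁴ s⁻².
N = √(1.1666 × 10⁻⁴) = 0.010801 rad s⁻¹ ≈ 0.0108 rad s⁻¹.

0.0108 rad s⁻¹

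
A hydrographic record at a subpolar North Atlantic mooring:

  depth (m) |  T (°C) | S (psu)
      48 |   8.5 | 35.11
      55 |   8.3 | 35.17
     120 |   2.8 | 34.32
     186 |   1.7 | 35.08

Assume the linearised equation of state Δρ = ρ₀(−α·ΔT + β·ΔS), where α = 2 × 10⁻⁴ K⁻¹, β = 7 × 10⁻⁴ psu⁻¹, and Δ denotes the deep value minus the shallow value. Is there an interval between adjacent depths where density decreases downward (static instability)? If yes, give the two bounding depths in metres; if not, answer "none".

none

Evaluate Δρ/ρ₀ = −αΔT + βΔS across each adjacent pair:
  48–55 m: −αΔT+βΔS = −(2 × 10⁻⁴)(-0.2)+(7 × 10⁻⁴)(+0.06) = 8.2 × 10⁻⁵ → stable
  55–120 m: −αΔT+βΔS = −(2 × 10⁻⁴)(-5.5)+(7 × 10⁻⁴)(-0.85) = 5.1 × 10⁻⁴ → stable
  120–186 m: −αΔT+βΔS = −(2 × 10⁻⁴)(-1.1)+(7 × 10⁻⁴)(+0.76) = 7.5 × 10⁻⁴ → stable
Every interval has Δρ > 0: the column is stably stratified throughout.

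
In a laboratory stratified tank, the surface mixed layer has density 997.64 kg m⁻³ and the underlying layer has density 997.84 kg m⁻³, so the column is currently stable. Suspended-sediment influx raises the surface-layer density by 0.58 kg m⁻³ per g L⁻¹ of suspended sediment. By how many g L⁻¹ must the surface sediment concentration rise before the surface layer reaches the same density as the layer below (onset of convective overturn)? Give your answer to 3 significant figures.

0.345 g L⁻¹

Density deficit of the surface layer: 997.84 − 997.64 = 0.2 kg m⁻³.
Required change = 0.2 / 0.58 = 0.345 g L⁻¹.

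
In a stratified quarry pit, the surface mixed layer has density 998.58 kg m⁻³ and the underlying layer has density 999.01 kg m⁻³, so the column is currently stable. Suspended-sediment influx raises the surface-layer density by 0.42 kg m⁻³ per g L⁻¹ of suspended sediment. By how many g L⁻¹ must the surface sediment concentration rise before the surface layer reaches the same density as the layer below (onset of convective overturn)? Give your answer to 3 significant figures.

1.02 g L⁻¹

Density deficit of the surface layer: 999.01 − 998.58 = 0.43 kg m⁻³.
Required change = 0.43 / 0.42 = 1.02 g L⁻¹.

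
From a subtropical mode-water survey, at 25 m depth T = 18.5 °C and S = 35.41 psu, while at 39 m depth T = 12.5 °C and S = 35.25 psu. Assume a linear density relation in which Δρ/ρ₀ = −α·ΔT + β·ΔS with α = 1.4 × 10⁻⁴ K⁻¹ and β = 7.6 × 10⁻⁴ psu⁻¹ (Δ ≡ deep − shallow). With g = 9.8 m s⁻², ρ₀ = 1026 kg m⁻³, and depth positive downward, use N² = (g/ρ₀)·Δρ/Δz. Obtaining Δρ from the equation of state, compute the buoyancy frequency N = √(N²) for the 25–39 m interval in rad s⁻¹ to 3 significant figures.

0.0224 rad s⁻¹

ΔT = -6.0 K, ΔS = -0.16 psu (deep − shallow).
Δρ/ρ₀ = −αΔT + βΔS = 8.40 × 10⁻⁴ − 1.216 × 10⁻⁴ = 7.184 × 10⁻⁴, so Δρ ≈ 0.7371 kg m⁻³.
N² = (g/ρ₀)·Δρ/Δz = g·(Δρ/ρ₀)/Δz = 9.8 × 7.184 × 10⁻⁴ / 14 = 5.0288 × 10⁻⁴ s⁻².
N = √(5.0288 × 10⁻⁴) = 0.022425 rad s⁻¹ ≈ 0.0224 rad s⁻¹.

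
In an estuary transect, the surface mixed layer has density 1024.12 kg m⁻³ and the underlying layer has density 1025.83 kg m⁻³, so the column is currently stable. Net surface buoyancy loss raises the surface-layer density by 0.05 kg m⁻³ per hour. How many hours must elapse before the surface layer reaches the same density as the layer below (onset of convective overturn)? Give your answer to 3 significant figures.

Density deficit of the surface layer: 1025.83 − 1024.12 = 1.71 kg m⁻³.
Required change = 1.71 / 0.05 = 34.2 hours.

34.2 hours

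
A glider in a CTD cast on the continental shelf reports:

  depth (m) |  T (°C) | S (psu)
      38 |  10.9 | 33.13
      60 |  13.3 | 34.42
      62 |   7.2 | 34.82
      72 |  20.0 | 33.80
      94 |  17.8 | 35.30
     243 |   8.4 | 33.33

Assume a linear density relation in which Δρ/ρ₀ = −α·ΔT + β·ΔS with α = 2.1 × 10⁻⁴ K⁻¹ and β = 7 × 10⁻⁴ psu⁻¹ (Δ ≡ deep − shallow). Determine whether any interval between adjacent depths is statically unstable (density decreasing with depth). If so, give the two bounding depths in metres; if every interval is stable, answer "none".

62–72 m

Evaluate Δρ/ρ₀ = −αΔT + βΔS across each adjacent pair:
  38–60 m: −αΔT+βΔS = −(2.1 × 10⁻⁴)(+2.4)+(7 × 10⁻⁴)(+1.29) = 4.0 × 10⁻⁴ → stable
  60–62 m: −αΔT+βΔS = −(2.1 × 10⁻⁴)(-6.1)+(7 × 10⁻⁴)(+0.40) = 1.6 × 10⁻³ → stable
  62–72 m: −αΔT+βΔS = −(2.1 × 10⁻⁴)(+12.8)+(7 × 10⁻⁴)(-1.02) = -3.4 × 10⁻³ → UNSTABLE
  72–94 m: −αΔT+βΔS = −(2.1 × 10⁻⁴)(-2.2)+(7 × 10⁻⁴)(+1.50) = 1.5 × 10⁻³ → stable
  94–243 m: −αΔT+βΔS = −(2.1 × 10⁻⁴)(-9.4)+(7 × 10⁻⁴)(-1.97) = 6.0 × 10⁻⁴ → stable
The 62–72 m interval has Δρ < 0: lighter water underlies denser water.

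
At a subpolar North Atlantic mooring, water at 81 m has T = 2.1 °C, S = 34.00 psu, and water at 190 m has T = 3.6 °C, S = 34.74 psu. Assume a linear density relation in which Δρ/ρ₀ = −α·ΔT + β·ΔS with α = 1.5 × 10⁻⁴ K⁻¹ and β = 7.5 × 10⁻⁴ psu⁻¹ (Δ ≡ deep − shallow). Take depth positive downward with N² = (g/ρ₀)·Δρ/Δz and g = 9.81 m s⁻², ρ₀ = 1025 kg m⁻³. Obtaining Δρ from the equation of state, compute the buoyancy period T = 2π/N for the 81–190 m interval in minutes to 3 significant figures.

ΔT = +1.5 K, ΔS = +0.74 psu (deep − shallow).
Δρ/ρ₀ = −αΔT + βΔS = -2.25 × 10⁻⁴ + 5.55 × 10⁻⁴ = 3.30 × 10⁻⁴, so Δρ ≈ 0.3383 kg m⁻³.
N² = (g/ρ₀)·Δρ/Δz = g·(Δρ/ρ₀)/Δz = 9.81 × 3.30 × 10⁻⁴ / 109 = 2.9700 × 10⁻⁵ s⁻².
N = √(2.9700 × 10⁻⁵) = 5.4498 × 10⁻³ rad s⁻¹ → T = 2π/N = 1.1529 × 10³ s = 19.215 min ≈ 19.2 min.

19.2 min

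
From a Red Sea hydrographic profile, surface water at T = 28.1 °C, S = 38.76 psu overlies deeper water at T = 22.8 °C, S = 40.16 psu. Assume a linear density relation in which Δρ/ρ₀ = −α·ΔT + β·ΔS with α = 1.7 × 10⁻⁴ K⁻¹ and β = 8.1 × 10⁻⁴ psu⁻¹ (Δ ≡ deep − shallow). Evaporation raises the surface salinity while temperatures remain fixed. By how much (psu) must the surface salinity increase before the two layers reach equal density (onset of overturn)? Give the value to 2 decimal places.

Neutral buoyancy requires −α(T_deep − T_surf) + β(S_deep − S_surf′) = 0.
S_surf′ = S_deep − (α/β)·ΔT = 40.16 − (1.7 × 10⁻⁴/8.1 × 10⁻⁴)·(-5.3) = 41.2723 psu.
Increase required: 41.2723 − 38.76 = 2.5123 psu.

2.51 psu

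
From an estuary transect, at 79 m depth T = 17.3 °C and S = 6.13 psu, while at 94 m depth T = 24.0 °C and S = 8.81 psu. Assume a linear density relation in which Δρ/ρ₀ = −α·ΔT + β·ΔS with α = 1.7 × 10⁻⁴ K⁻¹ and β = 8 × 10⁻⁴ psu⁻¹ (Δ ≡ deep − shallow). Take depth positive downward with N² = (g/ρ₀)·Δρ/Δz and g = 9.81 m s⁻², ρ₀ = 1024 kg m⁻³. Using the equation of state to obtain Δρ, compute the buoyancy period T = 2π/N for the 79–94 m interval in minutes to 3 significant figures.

4.08 min

ΔT = +6.7 K, ΔS = +2.68 psu (deep − shallow).
Δρ/ρ₀ = −αΔT + βΔS = -1.139 × 10⁻³ + 2.144 × 10⁻³ = 1.005 × 10⁻³, so Δρ ≈ 1.029 kg m⁻³.
N² = (g/ρ₀)·Δρ/Δz = g·(Δρ/ρ₀)/Δz = 9.81 × 1.005 × 10⁻³ / 15 = 6.5727 × 10⁻⁴ s⁻².
N = √(6.5727 × 10⁻⁴) = 0.025637 rad s⁻¹ → T = 2π/N = 245.08 s = 4.0847 min ≈ 4.08 min.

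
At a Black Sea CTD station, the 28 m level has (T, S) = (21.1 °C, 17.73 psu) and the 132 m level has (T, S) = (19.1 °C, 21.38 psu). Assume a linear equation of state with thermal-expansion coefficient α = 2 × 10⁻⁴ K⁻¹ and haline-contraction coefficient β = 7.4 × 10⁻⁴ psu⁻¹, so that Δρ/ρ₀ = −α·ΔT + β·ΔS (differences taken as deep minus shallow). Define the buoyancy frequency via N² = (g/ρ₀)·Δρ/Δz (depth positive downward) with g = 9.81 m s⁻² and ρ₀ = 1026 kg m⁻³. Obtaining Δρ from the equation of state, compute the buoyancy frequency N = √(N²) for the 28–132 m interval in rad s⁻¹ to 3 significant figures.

ΔT = -2.0 K, ΔS = +3.65 psu (deep − shallow).
Δρ/ρ₀ = −αΔT + βΔS = 4.00 × 10⁻⁴ + 2.701 × 10⁻³ = 3.101 × 10⁻³, so Δρ ≈ 3.182 kg m⁻³.
N² = (g/ρ₀)·Δρ/Δz = g·(Δρ/ρ₀)/Δz = 9.81 × 3.101 × 10⁻³ / 104 = 2.9251 × 10⁻⁴ s⁻².
N = √(2.9251 × 10⁻⁴) = 0.017103 rad s⁻¹ ≈ 0.0171 rad s⁻¹.

0.0171 rad s⁻¹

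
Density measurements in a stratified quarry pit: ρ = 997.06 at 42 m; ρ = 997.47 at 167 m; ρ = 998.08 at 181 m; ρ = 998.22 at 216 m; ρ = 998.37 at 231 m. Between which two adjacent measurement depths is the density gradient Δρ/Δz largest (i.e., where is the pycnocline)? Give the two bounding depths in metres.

167–181 m

Compute the density gradient over each adjacent pair:
  42–167 m: Δρ/Δz = 0.41/125 = 3.3 × 10⁻³ kg m⁻⁴
  167–181 m: Δρ/Δz = 0.61/14 = 0.044 kg m⁻⁴
  181–216 m: Δρ/Δz = 0.14/35 = 4.0 × 10⁻³ kg m⁻⁴
  216–231 m: Δρ/Δz = 0.15/15 = 0.010 kg m⁻⁴
The largest gradient is in the 167–181 m interval — the pycnocline.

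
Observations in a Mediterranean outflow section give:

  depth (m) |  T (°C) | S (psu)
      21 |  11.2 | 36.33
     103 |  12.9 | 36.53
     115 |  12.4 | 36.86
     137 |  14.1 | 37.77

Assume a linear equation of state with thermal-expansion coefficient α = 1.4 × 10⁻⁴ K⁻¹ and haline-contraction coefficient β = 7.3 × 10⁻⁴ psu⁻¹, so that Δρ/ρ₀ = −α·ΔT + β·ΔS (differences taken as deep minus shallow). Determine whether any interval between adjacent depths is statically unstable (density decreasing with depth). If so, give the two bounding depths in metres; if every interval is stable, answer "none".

Evaluate Δρ/ρ₀ = −αΔT + βΔS across each adjacent pair:
  21–103 m: −αΔT+βΔS = −(1.4 × 10⁻⁴)(+1.7)+(7.3 × 10⁻⁴)(+0.20) = -9.2 × 10⁻⁵ → UNSTABLE
  103–115 m: −αΔT+βΔS = −(1.4 × 10⁻⁴)(-0.5)+(7.3 × 10⁻⁴)(+0.33) = 3.1 × 10⁻⁴ → stable
  115–137 m: −αΔT+βΔS = −(1.4 × 10⁻⁴)(+1.7)+(7.3 × 10⁻⁴)(+0.91) = 4.3 × 10⁻⁴ → stable
The 21–103 m interval has Δρ < 0: lighter water underlies denser water.

21–103 m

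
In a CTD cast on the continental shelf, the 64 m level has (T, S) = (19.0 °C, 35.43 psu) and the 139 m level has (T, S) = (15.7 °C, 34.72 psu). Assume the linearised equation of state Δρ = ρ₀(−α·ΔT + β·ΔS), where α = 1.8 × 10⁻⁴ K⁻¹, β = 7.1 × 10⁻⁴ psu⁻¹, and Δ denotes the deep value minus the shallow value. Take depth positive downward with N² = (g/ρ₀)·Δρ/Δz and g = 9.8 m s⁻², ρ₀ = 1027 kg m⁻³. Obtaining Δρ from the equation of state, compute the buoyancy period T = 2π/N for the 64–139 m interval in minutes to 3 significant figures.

ΔT = -3.3 K, ΔS = -0.71 psu (deep − shallow).
Δρ/ρ₀ = −αΔT + βΔS = 5.94 × 10⁻⁴ − 5.041 × 10⁻⁴ = 8.99 × 10⁻⁵, so Δρ ≈ 0.09233 kg m⁻³.
N² = (g/ρ₀)·Δρ/Δz = g·(Δρ/ρ₀)/Δz = 9.8 × 8.99 × 10⁻⁵ / 75 = 1.1747 × 10⁻⁵ s⁻².
N = √(1.1747 × 10⁻⁵) = 3.4274 × 10⁻³ rad s⁻¹ → T = 2π/N = 1.8332 × 10³ s = 30.553 min ≈ 30.6 min.

30.6 min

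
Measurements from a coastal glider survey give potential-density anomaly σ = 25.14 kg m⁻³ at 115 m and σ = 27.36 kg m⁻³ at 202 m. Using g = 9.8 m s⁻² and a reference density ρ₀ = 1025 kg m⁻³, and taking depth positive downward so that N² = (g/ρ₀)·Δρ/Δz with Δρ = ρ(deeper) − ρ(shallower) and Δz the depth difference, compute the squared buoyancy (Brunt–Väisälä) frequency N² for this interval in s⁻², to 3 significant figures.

Δρ = 1027.36 − 1025.14 = 2.22 kg m⁻³ over Δz = 202 − 115 = 87 m.
N² = (9.8/1025) × (2.22/87) = 2.4397 × 10⁻⁴ s⁻² ≈ 2.44 × 10⁻⁴ s⁻².

2.44 × 10⁻⁴ s⁻²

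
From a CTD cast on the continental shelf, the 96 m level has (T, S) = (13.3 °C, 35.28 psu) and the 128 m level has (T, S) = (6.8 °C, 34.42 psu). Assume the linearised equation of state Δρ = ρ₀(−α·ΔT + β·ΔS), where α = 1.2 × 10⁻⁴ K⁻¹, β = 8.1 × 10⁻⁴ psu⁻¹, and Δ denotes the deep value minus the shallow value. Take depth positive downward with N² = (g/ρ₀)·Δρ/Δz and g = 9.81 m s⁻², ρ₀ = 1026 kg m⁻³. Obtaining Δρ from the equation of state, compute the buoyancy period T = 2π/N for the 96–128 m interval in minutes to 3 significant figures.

ΔT = -6.5 K, ΔS = -0.86 psu (deep − shallow).
Δρ/ρ₀ = −αΔT + βΔS = 7.80 × 10⁻⁴ − 6.966 × 10⁻⁴ = 8.34 × 10⁻⁵, so Δρ ≈ 0.08557 kg m⁻³.
N² = (g/ρ₀)·Δρ/Δz = g·(Δρ/ρ₀)/Δz = 9.81 × 8.34 × 10⁻⁵ / 32 = 2.5567 × 10⁻⁵ s⁻².
N = √(2.5567 × 10⁻⁵) = 5.0564 × 10⁻³ rad s⁻¹ → T = 2π/N = 1.2426 × 10³ s = 20.710 min ≈ 20.7 min.

20.7 min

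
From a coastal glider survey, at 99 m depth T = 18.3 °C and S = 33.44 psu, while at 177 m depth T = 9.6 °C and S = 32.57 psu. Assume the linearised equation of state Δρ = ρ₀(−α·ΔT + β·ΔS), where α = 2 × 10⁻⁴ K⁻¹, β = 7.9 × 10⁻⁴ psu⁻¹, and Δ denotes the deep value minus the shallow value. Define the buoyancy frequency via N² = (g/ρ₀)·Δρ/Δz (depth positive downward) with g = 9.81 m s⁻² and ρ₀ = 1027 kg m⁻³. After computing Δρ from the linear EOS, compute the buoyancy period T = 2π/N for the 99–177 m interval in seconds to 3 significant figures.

ΔT = -8.7 K, ΔS = -0.87 psu (deep − shallow).
Δρ/ρ₀ = −αΔT + βΔS = 1.74 × 10⁻³ − 6.873 × 10⁻⁴ = 1.0527 × 10⁻³, so Δρ ≈ 1.081 kg m⁻³.
N² = (g/ρ₀)·Δρ/Δz = g·(Δρ/ρ₀)/Δz = 9.81 × 1.0527 × 10⁻³ / 78 = 1.3240 × 10⁻⁴ s⁻².
N = √(1.3240 × 10⁻⁴) = 0.011507 rad s⁻¹ → T = 2π/N = 546.03 s ≈ 546 s.

546 s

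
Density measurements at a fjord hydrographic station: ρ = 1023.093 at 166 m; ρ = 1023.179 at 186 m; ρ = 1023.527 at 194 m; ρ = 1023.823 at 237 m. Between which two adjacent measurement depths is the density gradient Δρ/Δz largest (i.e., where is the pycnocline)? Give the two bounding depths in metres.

Compute the density gradient over each adjacent pair:
  166–186 m: Δρ/Δz = 0.086/20 = 4.3 × 10⁻³ kg m⁻⁴
  186–194 m: Δρ/Δz = 0.348/8 = 0.043 kg m⁻⁴
  194–237 m: Δρ/Δz = 0.296/43 = 6.9 × 10⁻³ kg m⁻⁴
The largest gradient is in the 186–194 m interval — the pycnocline.

186–194 m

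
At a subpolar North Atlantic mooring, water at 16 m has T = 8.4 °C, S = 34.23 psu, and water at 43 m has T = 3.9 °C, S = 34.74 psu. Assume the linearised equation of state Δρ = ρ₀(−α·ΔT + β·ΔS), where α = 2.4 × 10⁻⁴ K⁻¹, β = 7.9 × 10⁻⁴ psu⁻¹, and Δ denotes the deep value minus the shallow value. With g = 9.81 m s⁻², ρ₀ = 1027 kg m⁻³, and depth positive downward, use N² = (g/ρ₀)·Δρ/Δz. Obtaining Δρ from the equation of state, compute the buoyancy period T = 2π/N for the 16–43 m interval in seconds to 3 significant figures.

271 s

ΔT = -4.5 K, ΔS = +0.51 psu (deep − shallow).
Δρ/ρ₀ = −αΔT + βΔS = 1.08 × 10⁻³ + 4.029 × 10⁻⁴ = 1.4829 × 10⁻³, so Δρ ≈ 1.523 kg m⁻³.
N² = (g/ρ₀)·Δρ/Δz = g·(Δρ/ρ₀)/Δz = 9.81 × 1.4829 × 10⁻³ / 27 = 5.3879 × 10⁻⁴ s⁻².
N = √(5.3879 × 10⁻⁴) = 0.023212 rad s⁻¹ → T = 2π/N = 270.69 s ≈ 271 s.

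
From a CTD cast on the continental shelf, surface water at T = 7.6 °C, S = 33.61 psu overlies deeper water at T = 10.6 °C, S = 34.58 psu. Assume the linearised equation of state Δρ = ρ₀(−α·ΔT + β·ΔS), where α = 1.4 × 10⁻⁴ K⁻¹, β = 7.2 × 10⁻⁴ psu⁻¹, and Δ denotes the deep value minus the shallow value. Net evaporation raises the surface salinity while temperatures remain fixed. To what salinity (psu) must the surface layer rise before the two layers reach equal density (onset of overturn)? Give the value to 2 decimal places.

34.00 psu

Neutral buoyancy requires −α(T_deep − T_surf) + β(S_deep − S_surf′) = 0.
S_surf′ = S_deep − (α/β)·ΔT = 34.58 − (1.4 × 10⁻⁴/7.2 × 10⁻⁴)·(+3.0) = 33.9967 psu.
Increase required: 33.9967 − 33.61 = 0.3867 psu.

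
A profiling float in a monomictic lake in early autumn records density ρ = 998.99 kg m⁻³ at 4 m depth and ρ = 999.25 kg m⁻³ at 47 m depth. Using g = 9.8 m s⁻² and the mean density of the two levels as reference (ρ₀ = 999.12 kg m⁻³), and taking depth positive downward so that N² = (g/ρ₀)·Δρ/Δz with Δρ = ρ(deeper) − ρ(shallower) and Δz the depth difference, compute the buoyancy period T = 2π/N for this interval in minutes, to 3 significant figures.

Δρ = 999.25 − 998.99 = 0.26 kg m⁻³ over Δz = 47 − 4 = 43 m.
N² = (9.8/999.12) × (0.26/43) = 5.9308 × 10⁻⁵ s⁻².
N = √(5.9308 × 10⁻⁵) = 7.7012 × 10⁻³ rad s⁻¹, so T = 2π/N = 815.87 s = 13.598 min ≈ 13.6 min.

13.6 min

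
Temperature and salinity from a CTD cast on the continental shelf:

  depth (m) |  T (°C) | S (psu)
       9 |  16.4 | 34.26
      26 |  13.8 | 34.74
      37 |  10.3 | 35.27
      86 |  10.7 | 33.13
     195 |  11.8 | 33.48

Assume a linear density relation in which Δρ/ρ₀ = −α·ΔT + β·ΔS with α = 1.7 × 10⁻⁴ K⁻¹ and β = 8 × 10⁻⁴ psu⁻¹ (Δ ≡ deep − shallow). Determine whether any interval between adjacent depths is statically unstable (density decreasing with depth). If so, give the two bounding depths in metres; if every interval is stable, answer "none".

37–86 m

Evaluate Δρ/ρ₀ = −αΔT + βΔS across each adjacent pair:
  9–26 m: −αΔT+βΔS = −(1.7 × 10⁻⁴)(-2.6)+(8 × 10⁻⁴)(+0.48) = 8.3 × 10⁻⁴ → stable
  26–37 m: −αΔT+βΔS = −(1.7 × 10⁻⁴)(-3.5)+(8 × 10⁻⁴)(+0.53) = 1.0 × 10⁻³ → stable
  37–86 m: −αΔT+βΔS = −(1.7 × 10⁻⁴)(+0.4)+(8 × 10⁻⁴)(-2.14) = -1.8 × 10⁻³ → UNSTABLE
  86–195 m: −αΔT+βΔS = −(1.7 × 10⁻⁴)(+1.1)+(8 × 10⁻⁴)(+0.35) = 9.3 × 10⁻⁵ → stable
The 37–86 m interval has Δρ < 0: lighter water underlies denser water.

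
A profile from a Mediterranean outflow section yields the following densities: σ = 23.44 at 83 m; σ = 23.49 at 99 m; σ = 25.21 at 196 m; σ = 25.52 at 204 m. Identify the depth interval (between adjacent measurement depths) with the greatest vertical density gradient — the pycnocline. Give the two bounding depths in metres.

196–204 m

Compute the density gradient over each adjacent pair:
  83–99 m: Δρ/Δz = 0.05/16 = 3.1 × 10⁻³ kg m⁻⁴
  99–196 m: Δρ/Δz = 1.72/97 = 0.018 kg m⁻⁴
  196–204 m: Δρ/Δz = 0.31/8 = 0.039 kg m⁻⁴
The largest gradient is in the 196–204 m interval — the pycnocline.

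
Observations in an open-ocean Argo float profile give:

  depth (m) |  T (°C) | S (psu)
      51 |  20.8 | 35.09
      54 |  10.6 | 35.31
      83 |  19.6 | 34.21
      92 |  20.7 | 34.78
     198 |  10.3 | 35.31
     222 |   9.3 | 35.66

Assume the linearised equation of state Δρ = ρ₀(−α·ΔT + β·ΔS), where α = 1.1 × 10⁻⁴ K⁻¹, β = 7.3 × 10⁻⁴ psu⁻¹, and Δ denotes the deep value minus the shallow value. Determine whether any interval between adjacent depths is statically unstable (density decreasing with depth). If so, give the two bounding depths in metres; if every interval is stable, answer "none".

54–83 m

Evaluate Δρ/ρ₀ = −αΔT + βΔS across each adjacent pair:
  51–54 m: −αΔT+βΔS = −(1.1 × 10⁻⁴)(-10.2)+(7.3 × 10⁻⁴)(+0.22) = 1.3 × 10⁻³ → stable
  54–83 m: −αΔT+βΔS = −(1.1 × 10⁻⁴)(+9.0)+(7.3 × 10⁻⁴)(-1.10) = -1.8 × 10⁻³ → UNSTABLE
  83–92 m: −αΔT+βΔS = −(1.1 × 10⁻⁴)(+1.1)+(7.3 × 10⁻⁴)(+0.57) = 3.0 × 10⁻⁴ → stable
  92–198 m: −αΔT+βΔS = −(1.1 × 10⁻⁴)(-10.4)+(7.3 × 10⁻⁴)(+0.53) = 1.5 × 10⁻³ → stable
  198–222 m: −αΔT+βΔS = −(1.1 × 10⁻⁴)(-1.0)+(7.3 × 10⁻⁴)(+0.35) = 3.7 × 10⁻⁴ → stable
The 54–83 m interval has Δρ < 0: lighter water underlies denser water.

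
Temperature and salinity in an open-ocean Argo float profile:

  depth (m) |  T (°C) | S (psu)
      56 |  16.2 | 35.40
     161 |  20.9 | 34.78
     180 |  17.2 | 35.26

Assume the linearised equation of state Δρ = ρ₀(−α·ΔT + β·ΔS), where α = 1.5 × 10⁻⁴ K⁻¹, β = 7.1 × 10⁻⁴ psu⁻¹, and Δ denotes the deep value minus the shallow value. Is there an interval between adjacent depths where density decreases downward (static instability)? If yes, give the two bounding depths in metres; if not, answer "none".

56–161 m

Evaluate Δρ/ρ₀ = −αΔT + βΔS across each adjacent pair:
  56–161 m: −αΔT+βΔS = −(1.5 × 10⁻⁴)(+4.7)+(7.1 × 10⁻⁴)(-0.62) = -1.1 × 10⁻³ → UNSTABLE
  161–180 m: −αΔT+βΔS = −(1.5 × 10⁻⁴)(-3.7)+(7.1 × 10⁻⁴)(+0.48) = 9.0 × 10⁻⁴ → stable
The 56–161 m interval has Δρ < 0: lighter water underlies denser water.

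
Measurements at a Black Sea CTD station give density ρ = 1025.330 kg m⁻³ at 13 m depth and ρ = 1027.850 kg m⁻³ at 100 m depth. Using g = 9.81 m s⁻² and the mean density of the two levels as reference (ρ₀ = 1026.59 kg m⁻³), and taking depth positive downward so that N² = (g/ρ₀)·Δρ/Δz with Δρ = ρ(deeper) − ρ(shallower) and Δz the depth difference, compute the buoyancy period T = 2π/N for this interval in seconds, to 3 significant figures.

378 s

Δρ = 1027.850 − 1025.330 = 2.520 kg m⁻³ over Δz = 100 − 13 = 87 m.
N² = (9.81/1026.59) × (2.520/87) = 2.7679 × 10⁻⁴ s⁻².
N = √(2.7679 × 10⁻⁴) = 0.016637 rad s⁻¹, so T = 2π/N = 377.66 s ≈ 378 s.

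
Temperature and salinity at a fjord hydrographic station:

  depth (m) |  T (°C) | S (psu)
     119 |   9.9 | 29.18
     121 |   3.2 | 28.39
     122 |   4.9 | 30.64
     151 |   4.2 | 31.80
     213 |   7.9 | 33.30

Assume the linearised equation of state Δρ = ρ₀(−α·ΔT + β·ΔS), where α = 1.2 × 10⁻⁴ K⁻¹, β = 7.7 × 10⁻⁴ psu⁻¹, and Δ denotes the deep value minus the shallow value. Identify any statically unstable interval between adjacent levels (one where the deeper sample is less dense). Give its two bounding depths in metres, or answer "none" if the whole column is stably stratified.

none

Evaluate Δρ/ρ₀ = −αΔT + βΔS across each adjacent pair:
  119–121 m: −αΔT+βΔS = −(1.2 × 10⁻⁴)(-6.7)+(7.7 × 10⁻⁴)(-0.79) = 2.0 × 10⁻⁴ → stable
  121–122 m: −αΔT+βΔS = −(1.2 × 10⁻⁴)(+1.7)+(7.7 × 10⁻⁴)(+2.25) = 1.5 × 10⁻³ → stable
  122–151 m: −αΔT+βΔS = −(1.2 × 10⁻⁴)(-0.7)+(7.7 × 10⁻⁴)(+1.16) = 9.8 × 10⁻⁴ → stable
  151–213 m: −αΔT+βΔS = −(1.2 × 10⁻⁴)(+3.7)+(7.7 × 10⁻⁴)(+1.50) = 7.1 × 10⁻⁴ → stable
Every interval has Δρ > 0: the column is stably stratified throughout.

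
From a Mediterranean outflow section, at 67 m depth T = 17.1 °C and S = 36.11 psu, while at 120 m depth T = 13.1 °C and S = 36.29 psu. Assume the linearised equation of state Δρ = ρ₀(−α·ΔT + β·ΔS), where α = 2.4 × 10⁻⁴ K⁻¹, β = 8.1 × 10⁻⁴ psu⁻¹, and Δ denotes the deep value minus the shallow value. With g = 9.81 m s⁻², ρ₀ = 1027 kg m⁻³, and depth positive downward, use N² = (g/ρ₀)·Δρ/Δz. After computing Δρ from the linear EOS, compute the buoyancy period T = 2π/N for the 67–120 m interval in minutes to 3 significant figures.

7.32 min

ΔT = -4.0 K, ΔS = +0.18 psu (deep − shallow).
Δρ/ρ₀ = −αΔT + βΔS = 9.60 × 10⁻⁴ + 1.458 × 10⁻⁴ = 1.1058 × 10⁻³, so Δρ ≈ 1.136 kg m⁻³.
N² = (g/ρ₀)·Δρ/Δz = g·(Δρ/ρ₀)/Δz = 9.81 × 1.1058 × 10⁻³ / 53 = 2.0468 × 10⁻⁴ s⁻².
N = √(2.0468 × 10⁻⁴) = 0.014307 rad s⁻¹ → T = 2π/N = 439.17 s = 7.3195 min ≈ 7.32 min.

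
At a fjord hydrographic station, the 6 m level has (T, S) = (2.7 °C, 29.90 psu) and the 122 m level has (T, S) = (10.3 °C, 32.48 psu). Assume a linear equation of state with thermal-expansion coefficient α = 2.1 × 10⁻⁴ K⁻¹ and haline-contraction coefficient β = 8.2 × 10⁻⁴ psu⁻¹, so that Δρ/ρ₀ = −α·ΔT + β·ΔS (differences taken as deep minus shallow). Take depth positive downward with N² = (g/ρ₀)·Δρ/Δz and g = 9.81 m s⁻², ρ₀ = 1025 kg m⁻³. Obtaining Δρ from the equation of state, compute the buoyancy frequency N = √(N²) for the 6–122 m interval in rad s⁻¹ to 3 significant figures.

6.63 × 10⁻³ rad s⁻¹

ΔT = +7.6 K, ΔS = +2.58 psu (deep − shallow).
Δρ/ρ₀ = −αΔT + βΔS = -1.596 × 10⁻³ + 2.1156 × 10⁻³ = 5.196 × 10⁻⁴, so Δρ ≈ 0.5326 kg m⁻³.
N² = (g/ρ₀)·Δρ/Δz = g·(Δρ/ρ₀)/Δz = 9.81 × 5.196 × 10⁻⁴ / 116 = 4.3942 × 10⁻⁵ s⁻².
N = √(4.3942 × 10⁻⁵) = 6.6289 × 10⁻³ rad s⁻¹ ≈ 6.63 × 10⁻³ rad s⁻¹.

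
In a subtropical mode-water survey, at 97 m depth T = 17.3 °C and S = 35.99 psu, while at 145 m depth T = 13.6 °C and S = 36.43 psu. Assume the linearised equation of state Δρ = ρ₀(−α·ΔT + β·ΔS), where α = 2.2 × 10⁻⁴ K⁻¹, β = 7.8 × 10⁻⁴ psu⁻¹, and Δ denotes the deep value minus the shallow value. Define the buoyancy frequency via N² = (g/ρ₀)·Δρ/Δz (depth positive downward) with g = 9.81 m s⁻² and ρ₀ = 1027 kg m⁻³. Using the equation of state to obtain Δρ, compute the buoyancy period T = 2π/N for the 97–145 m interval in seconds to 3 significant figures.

409 s

ΔT = -3.7 K, ΔS = +0.44 psu (deep − shallow).
Δρ/ρ₀ = −αΔT + βΔS = 8.14 × 10⁻⁴ + 3.432 × 10⁻⁴ = 1.1572 × 10⁻³, so Δρ ≈ 1.188 kg m⁻³.
N² = (g/ρ₀)·Δρ/Δz = g·(Δρ/ρ₀)/Δz = 9.81 × 1.1572 × 10⁻³ / 48 = 2.3650 × 10⁻⁴ s⁻².
N = √(2.3650 × 10⁻⁴) = 0.015379 rad s⁻¹ → T = 2π/N = 408.56 s ≈ 409 s.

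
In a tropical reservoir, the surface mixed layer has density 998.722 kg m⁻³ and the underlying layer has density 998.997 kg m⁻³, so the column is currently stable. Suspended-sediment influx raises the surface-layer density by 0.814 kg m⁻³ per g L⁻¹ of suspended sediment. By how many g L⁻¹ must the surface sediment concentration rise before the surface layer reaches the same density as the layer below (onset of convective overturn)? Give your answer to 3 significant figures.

0.338 g L⁻¹

Density deficit of the surface layer: 998.997 − 998.722 = 0.275 kg m⁻³.
Required change = 0.275 / 0.814 = 0.338 g L⁻¹.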